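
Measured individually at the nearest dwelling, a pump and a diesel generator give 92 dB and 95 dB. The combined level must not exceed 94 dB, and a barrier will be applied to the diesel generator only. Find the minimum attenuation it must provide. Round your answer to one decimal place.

5.3 dB

Everything except the diesel generator sums to 10^(92/10) = 1.585e+09 in linear terms, 92.00 dB.
To meet 94 dB overall, the treated diesel generator may contribute at most 10^(94/10) − 1.585e+09 = 9.270e+08, i.e. 89.67 dB.
Required insertion loss = 95 − 89.67 = 5.33 dB.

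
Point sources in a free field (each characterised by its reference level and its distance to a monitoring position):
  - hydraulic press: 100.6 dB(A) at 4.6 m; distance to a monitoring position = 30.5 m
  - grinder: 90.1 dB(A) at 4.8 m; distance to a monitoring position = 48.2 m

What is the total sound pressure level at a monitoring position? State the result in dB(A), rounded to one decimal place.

84.3 dB(A)

Apply inverse-square spreading to bring every level to the receiver, then sum 10^(L/10).
hydraulic press: 100.6 − 20·log₁₀(30.5/4.6) = 100.6 − 16.43 = 84.17 dB(A).
grinder: 90.1 − 20·log₁₀(48.2/4.8) = 90.1 − 20.04 = 70.06 dB(A).
Σ 10^(L/10) = 2.713e+08 → L_total = 10·log₁₀(2.713e+08) = 84.33 dB(A).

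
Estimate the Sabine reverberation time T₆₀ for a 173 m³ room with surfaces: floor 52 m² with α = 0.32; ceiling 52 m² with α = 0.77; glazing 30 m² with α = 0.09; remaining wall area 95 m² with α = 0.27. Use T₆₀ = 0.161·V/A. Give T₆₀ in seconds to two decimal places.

0.33 s

Summing Sᵢαᵢ: 52·0.32 + 52·0.77 + 30·0.09 + 95·0.27 = 85.03 m².
T₆₀ = 0.161 × 173 / 85.03 = 0.328 s.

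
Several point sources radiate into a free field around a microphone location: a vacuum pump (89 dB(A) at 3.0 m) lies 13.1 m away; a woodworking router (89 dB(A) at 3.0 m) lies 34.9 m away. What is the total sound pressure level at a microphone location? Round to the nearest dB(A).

First find each source's level at the receiver (point-source: −20·log₁₀(r/r_ref)), then combine on an intensity basis.
vacuum pump: 89 − 20·log₁₀(13.1/3.0) = 89 − 12.80 = 76.20 dB(A).
woodworking router: 89 − 20·log₁₀(34.9/3.0) = 89 − 21.31 = 67.69 dB(A).
Σ 10^(L/10) = 4.753e+07 → L_total = 10·log₁₀(4.753e+07) = 76.77 dB(A).

77 dB(A)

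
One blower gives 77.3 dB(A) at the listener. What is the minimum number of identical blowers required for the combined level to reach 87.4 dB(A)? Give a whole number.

11

The shortfall is 87.4 − 77.3 = 10.1 dB, and N units add 10·log₁₀ N, so need 10·log₁₀ N ≥ 10.1.
N ≥ 10^(10.1/10) = 10.233, so N = 11.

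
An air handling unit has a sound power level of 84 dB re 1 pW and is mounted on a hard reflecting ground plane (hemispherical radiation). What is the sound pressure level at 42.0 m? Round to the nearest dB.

44 dB

Free-field hemispherical radiation: L_p = L_w − 10·log₁₀(2π·r²), r = 42.0 m.
2π·r² = 1.108e+04 m², 10·log₁₀ of that is 40.447 dB.
L_p = 84 − 40.447 = 43.55 dB.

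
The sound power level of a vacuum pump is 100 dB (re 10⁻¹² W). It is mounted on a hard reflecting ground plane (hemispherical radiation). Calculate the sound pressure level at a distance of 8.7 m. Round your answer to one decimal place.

73.2 dB

Free-field hemispherical radiation: L_p = L_w − 10·log₁₀(2π·r²), r = 8.7 m.
2π·r² = 475.6 m², 10·log₁₀ of that is 26.772 dB.
L_p = 100 − 26.772 = 73.23 dB.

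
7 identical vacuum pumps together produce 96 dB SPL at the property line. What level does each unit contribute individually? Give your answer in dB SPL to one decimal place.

7 equal contributions raise the level by 10·log₁₀ 7 = 8.451 dB, so each unit alone gives 96 − 8.451.

87.5 dB SPL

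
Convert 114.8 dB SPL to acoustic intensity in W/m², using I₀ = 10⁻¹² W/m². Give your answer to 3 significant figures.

0.302 W/m²

L = 10·log₁₀(I/I₀) ⇒ I = I₀·10^(L/10) = 10⁻¹² × 10^11.48.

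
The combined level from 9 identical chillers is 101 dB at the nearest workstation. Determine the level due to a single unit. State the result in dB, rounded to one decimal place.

91.5 dB

For N identical incoherent sources L_total = L₁ + 10·log₁₀ N, so L₁ = 101 − 10·log₁₀(9) = 101 − 9.542.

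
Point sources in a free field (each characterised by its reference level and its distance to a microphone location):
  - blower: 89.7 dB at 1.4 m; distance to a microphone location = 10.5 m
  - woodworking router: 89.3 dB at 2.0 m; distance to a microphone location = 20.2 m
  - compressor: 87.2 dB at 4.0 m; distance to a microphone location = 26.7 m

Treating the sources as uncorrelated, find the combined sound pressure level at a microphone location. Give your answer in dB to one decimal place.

First find each source's level at the receiver (point-source: −20·log₁₀(r/r_ref)), then combine on an intensity basis.
blower: 89.7 − 20·log₁₀(10.5/1.4) = 89.7 − 17.50 = 72.20 dB.
woodworking router: 89.3 − 20·log₁₀(20.2/2.0) = 89.3 − 20.09 = 69.21 dB.
compressor: 87.2 − 20·log₁₀(26.7/4.0) = 87.2 − 16.49 = 70.71 dB.
Σ 10^(L/10) = 3.671e+07 → L_total = 10·log₁₀(3.671e+07) = 75.65 dB.

75.6 dB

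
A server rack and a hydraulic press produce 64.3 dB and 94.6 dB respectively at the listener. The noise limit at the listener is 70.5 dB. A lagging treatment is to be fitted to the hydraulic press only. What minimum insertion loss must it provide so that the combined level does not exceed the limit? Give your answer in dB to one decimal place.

25.3 dB

Everything except the hydraulic press sums to 10^(64.3/10) = 2.692e+06 in linear terms, 64.30 dB.
To meet 70.5 dB overall, the treated hydraulic press may contribute at most 10^(70.5/10) − 2.692e+06 = 8.529e+06, i.e. 69.31 dB.
So the hydraulic press must be reduced from 94.6 to 69.31 dB: IL = 25.29 dB.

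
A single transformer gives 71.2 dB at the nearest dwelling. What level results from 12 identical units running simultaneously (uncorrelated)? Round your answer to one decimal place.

82.0 dB

L_total = L₁ + 10·log₁₀ N for N identical incoherent sources.
L_total = 71.2 + 10·log₁₀(12) = 71.2 + 10.792 = 81.99 dB.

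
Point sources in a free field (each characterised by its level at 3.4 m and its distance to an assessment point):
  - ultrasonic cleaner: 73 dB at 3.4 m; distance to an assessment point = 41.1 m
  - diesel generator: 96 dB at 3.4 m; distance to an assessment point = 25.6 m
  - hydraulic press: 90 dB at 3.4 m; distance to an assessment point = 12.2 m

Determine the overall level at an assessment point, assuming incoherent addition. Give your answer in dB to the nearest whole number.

82 dB

First find each source's level at the receiver (point-source: −20·log₁₀(r/r_ref)), then combine on an intensity basis.
ultrasonic cleaner: 73 − 20·log₁₀(41.1/3.4) = 73 − 21.65 = 51.35 dB.
diesel generator: 96 − 20·log₁₀(25.6/3.4) = 96 − 17.54 = 78.46 dB.
hydraulic press: 90 − 20·log₁₀(12.2/3.4) = 90 − 11.10 = 78.90 dB.
Σ 10^(L/10) = 1.480e+08 → L_total = 10·log₁₀(1.480e+08) = 81.70 dB.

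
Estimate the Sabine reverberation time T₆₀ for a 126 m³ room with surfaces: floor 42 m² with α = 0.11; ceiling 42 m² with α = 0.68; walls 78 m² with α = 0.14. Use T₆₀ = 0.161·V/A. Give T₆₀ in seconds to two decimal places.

A = Σ Sᵢαᵢ = 42·0.11 + 42·0.68 + 78·0.14 = 44.10 m².
T₆₀ = 0.161 × 126 / 44.10 = 0.460 s.

0.46 s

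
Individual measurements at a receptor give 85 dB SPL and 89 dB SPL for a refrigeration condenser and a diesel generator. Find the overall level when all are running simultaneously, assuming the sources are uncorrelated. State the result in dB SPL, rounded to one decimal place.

Incoherent sources combine by intensity addition: L_total = 10·log₁₀(Σ 10^(L_i/10)).
Σ 10^(L/10) = 10^(85/10) + 10^(89/10) = 1.111e+09.
L_total = 10·log₁₀(1.111e+09) = 90.46 dB SPL.

90.5 dB SPL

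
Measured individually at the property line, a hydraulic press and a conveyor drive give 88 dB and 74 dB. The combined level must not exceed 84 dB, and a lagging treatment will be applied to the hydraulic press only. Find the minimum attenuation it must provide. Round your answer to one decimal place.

4.5 dB

The untreated sources together contribute 10^(74/10) = 2.512e+07, i.e. 74.00 dB.
To meet 84 dB overall, the treated hydraulic press may contribute at most 10^(84/10) − 2.512e+07 = 2.261e+08, i.e. 83.54 dB.
So the hydraulic press must be reduced from 88 to 83.54 dB: IL = 4.46 dB.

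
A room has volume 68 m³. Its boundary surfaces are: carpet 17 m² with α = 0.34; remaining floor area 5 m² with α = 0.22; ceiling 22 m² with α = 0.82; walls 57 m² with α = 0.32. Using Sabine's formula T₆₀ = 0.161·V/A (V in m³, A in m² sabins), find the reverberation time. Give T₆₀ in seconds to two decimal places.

A = Σ Sᵢαᵢ = 17·0.34 + 5·0.22 + 22·0.82 + 57·0.32 = 43.16 m².
T₆₀ = 0.161 × 68 / 43.16 = 0.254 s.

0.25 s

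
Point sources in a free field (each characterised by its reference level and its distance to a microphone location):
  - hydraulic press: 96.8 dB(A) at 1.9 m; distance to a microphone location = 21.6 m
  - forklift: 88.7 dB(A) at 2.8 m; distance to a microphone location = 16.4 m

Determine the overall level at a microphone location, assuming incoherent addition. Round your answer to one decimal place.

First find each source's level at the receiver (point-source: −20·log₁₀(r/r_ref)), then combine on an intensity basis.
hydraulic press: 96.8 − 20·log₁₀(21.6/1.9) = 96.8 − 21.11 = 75.69 dB(A).
forklift: 88.7 − 20·log₁₀(16.4/2.8) = 88.7 − 15.35 = 73.35 dB(A).
Σ 10^(L/10) = 5.864e+07 → L_total = 10·log₁₀(5.864e+07) = 77.68 dB(A).

77.7 dB(A)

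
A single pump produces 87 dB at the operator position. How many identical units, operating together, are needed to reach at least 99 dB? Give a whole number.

16

Need L₁ + 10·log₁₀ N ≥ 99, i.e. log₁₀ N ≥ 1.20.
N ≥ 10^(12.0/10) = 15.849, so N = 16.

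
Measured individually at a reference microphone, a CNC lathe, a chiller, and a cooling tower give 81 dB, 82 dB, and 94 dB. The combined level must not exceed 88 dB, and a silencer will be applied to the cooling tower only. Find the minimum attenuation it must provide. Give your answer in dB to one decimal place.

Everything except the cooling tower sums to 10^(81/10) + 10^(82/10) = 2.844e+08 in linear terms, 84.54 dB.
The limit corresponds to 10^(88/10) = 6.310e+08; subtracting the fixed part leaves 3.466e+08 for the cooling tower, i.e. 85.40 dB.
Required insertion loss = 94 − 85.40 = 8.60 dB.

8.6 dB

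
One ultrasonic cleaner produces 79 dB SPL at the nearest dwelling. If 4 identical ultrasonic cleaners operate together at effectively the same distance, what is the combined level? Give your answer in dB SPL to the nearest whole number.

L_total = L₁ + 10·log₁₀ N for N identical incoherent sources.
L_total = 79 + 10·log₁₀(4) = 79 + 6.021 = 85.02 dB SPL.

85 dB SPL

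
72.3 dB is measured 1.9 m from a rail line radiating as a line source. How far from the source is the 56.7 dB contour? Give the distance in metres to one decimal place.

69.0 m

Line-source spreading drops the level by 10·log₁₀(r₂/r₁); inverting, r₂/r₁ = 10^(ΔL/10).
r₂ = 1.9·10^((72.3−56.7)/10) = 1.9·10^(15.6/10) = 68.98 m.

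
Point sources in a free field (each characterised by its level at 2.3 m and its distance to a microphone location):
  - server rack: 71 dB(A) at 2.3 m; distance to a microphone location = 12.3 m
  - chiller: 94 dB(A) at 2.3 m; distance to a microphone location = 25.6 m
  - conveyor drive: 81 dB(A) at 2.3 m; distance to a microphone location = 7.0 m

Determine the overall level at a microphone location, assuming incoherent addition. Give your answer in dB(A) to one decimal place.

75.4 dB(A)

Propagate each source to the receiver with L = L_ref − 20·log₁₀(r/r_ref), then add intensities.
server rack: 71 − 20·log₁₀(12.3/2.3) = 71 − 14.56 = 56.44 dB(A).
chiller: 94 − 20·log₁₀(25.6/2.3) = 94 − 20.93 = 73.07 dB(A).
conveyor drive: 81 − 20·log₁₀(7.0/2.3) = 81 − 9.67 = 71.33 dB(A).
Σ 10^(L/10) = 3.431e+07 → L_total = 10·log₁₀(3.431e+07) = 75.35 dB(A).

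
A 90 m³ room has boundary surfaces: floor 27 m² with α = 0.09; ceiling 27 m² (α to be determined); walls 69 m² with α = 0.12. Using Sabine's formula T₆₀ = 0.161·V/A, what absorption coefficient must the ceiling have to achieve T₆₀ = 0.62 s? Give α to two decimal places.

0.47

A = 0.161·V/T₆₀ = 0.161·90/0.62 = 23.37 m² sabins.
Absorption from the other surfaces = 27·0.09 + 69·0.12 = 10.71 m², so the ceiling must supply 12.66 m² over 27 m².
α = 12.66/27 = 0.469.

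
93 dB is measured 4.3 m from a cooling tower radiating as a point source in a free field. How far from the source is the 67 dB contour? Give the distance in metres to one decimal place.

85.8 m

The 26.0 dB drop corresponds to a distance ratio of 10^(26.0/20) for a point source.
r₂ = 4.3·10^((93−67)/20) = 4.3·10^(26.0/20) = 85.80 m.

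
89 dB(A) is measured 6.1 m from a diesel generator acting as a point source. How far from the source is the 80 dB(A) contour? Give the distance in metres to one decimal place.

17.2 m

Point-source spreading drops the level by 20·log₁₀(r₂/r₁); inverting, r₂/r₁ = 10^(ΔL/20).
r₂ = 6.1·10^((89−80)/20) = 6.1·10^(9.0/20) = 17.19 m.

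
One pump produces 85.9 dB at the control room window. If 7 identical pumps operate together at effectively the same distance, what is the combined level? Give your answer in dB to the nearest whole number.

N identical incoherent sources raise the level by 10·log₁₀ N.
L_total = 85.9 + 10·log₁₀(7) = 85.9 + 8.451 = 94.35 dB.

94 dB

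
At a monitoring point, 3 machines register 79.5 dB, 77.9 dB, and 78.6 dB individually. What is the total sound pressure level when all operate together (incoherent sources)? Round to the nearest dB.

Incoherent sources combine by intensity addition: L_total = 10·log₁₀(Σ 10^(L_i/10)).
Σ 10^(L/10) = 10^(79.5/10) + 10^(77.9/10) + 10^(78.6/10) = 2.232e+08.
L_total = 10·log₁₀(2.232e+08) = 83.49 dB.

83 dB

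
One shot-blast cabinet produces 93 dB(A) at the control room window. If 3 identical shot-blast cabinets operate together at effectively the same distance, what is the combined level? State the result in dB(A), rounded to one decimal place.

97.8 dB(A)

N identical incoherent sources raise the level by 10·log₁₀ N.
L_total = 93 + 10·log₁₀(3) = 93 + 4.771 = 97.77 dB(A).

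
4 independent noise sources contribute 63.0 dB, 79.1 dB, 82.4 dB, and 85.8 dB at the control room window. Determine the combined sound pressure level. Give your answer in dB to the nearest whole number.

For uncorrelated sources the intensities add, so convert each level to linear form, sum, and take 10·log₁₀ of the total.
Σ 10^(L/10) = 10^(63.0/10) + 10^(79.1/10) + 10^(82.4/10) + 10^(85.8/10) = 6.372e+08.
L_total = 10·log₁₀(6.372e+08) = 88.04 dB.

88 dB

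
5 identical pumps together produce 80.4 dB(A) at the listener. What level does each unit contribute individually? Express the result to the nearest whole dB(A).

For N identical incoherent sources L_total = L₁ + 10·log₁₀ N, so L₁ = 80.4 − 10·log₁₀(5) = 80.4 − 6.990.

73 dB(A)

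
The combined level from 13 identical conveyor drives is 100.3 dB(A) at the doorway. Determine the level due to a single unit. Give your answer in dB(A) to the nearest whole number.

Dividing the total intensity by 13 lowers the level by 10·log₁₀ 13 = 11.139 dB: L₁ = 100.3 − 11.139.

89 dB(A)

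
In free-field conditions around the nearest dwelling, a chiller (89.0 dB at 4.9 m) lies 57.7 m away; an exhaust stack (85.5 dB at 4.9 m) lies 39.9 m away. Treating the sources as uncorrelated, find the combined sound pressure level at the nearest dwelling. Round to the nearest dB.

70 dB

First find each source's level at the receiver (point-source: −20·log₁₀(r/r_ref)), then combine on an intensity basis.
chiller: 89.0 − 20·log₁₀(57.7/4.9) = 89.0 − 21.42 = 67.58 dB.
exhaust stack: 85.5 − 20·log₁₀(39.9/4.9) = 85.5 − 18.22 = 67.28 dB.
Σ 10^(L/10) = 1.108e+07 → L_total = 10·log₁₀(1.108e+07) = 70.45 dB.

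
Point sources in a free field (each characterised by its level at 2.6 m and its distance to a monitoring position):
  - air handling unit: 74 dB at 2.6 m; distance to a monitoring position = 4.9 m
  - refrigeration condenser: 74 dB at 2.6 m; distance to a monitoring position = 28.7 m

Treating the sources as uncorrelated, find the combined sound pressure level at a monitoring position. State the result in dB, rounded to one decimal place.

68.6 dB

Apply inverse-square spreading to bring every level to the receiver, then sum 10^(L/10).
air handling unit: 74 − 20·log₁₀(4.9/2.6) = 74 − 5.50 = 68.50 dB.
refrigeration condenser: 74 − 20·log₁₀(28.7/2.6) = 74 − 20.86 = 53.14 dB.
Σ 10^(L/10) = 7.278e+06 → L_total = 10·log₁₀(7.278e+06) = 68.62 dB.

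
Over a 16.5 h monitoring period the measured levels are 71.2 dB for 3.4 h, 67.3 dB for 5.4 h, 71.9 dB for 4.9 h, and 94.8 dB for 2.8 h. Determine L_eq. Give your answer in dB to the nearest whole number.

Weight each interval's intensity by its duration and average over T = 16.5 h:
Σ tᵢ·10^(Lᵢ/10) = 3.4·10^(71.2/10) + 5.4·10^(67.3/10) + 4.9·10^(71.9/10) + 2.8·10^(94.8/10) = 8.606e+09.
L_eq = 10·log₁₀(8.606e+09/16.5) = 87.17 dB.

87 dB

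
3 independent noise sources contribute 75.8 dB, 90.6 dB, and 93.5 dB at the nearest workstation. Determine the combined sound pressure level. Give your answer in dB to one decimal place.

For uncorrelated sources the intensities add, so convert each level to linear form, sum, and take 10·log₁₀ of the total.
Σ 10^(L/10) = 10^(75.8/10) + 10^(90.6/10) + 10^(93.5/10) = 3.425e+09.
L_total = 10·log₁₀(3.425e+09) = 95.35 dB.

95.3 dB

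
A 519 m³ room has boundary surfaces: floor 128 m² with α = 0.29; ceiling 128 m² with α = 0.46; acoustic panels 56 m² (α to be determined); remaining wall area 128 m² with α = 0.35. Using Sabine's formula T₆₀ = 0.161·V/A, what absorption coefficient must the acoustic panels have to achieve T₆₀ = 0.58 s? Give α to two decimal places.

A = 0.161·V/T₆₀ = 0.161·519/0.58 = 144.07 m² sabins.
Absorption from the other surfaces = 128·0.29 + 128·0.46 + 128·0.35 = 140.80 m², so the acoustic panels must supply 3.27 m² over 56 m².
α = 3.27/56 = 0.058.

0.06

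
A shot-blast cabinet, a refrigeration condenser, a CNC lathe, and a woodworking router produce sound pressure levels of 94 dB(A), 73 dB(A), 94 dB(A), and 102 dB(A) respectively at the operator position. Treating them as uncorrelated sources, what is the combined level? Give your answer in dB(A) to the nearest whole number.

103 dB(A)

Incoherent sources combine by intensity addition: L_total = 10·log₁₀(Σ 10^(L_i/10)).
Σ 10^(L/10) = 10^(94/10) + 10^(73/10) + 10^(94/10) + 10^(102/10) = 2.089e+10.
L_total = 10·log₁₀(2.089e+10) = 103.20 dB(A).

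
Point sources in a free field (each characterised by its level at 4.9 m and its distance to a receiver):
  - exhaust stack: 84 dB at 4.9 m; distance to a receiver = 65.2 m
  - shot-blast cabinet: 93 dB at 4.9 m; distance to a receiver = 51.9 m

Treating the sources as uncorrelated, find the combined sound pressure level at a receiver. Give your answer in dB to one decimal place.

Propagate each source to the receiver with L = L_ref − 20·log₁₀(r/r_ref), then add intensities.
exhaust stack: 84 − 20·log₁₀(65.2/4.9) = 84 − 22.48 = 61.52 dB.
shot-blast cabinet: 93 − 20·log₁₀(51.9/4.9) = 93 − 20.50 = 72.50 dB.
Σ 10^(L/10) = 1.920e+07 → L_total = 10·log₁₀(1.920e+07) = 72.83 dB.

72.8 dB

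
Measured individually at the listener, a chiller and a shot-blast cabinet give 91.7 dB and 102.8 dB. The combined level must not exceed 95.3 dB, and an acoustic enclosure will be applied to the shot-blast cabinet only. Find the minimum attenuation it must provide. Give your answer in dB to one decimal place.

10.0 dB

The untreated sources together contribute 10^(91.7/10) = 1.479e+09, i.e. 91.70 dB.
The limit corresponds to 10^(95.3/10) = 3.388e+09; subtracting the fixed part leaves 1.909e+09 for the shot-blast cabinet, i.e. 92.81 dB.
So the shot-blast cabinet must be reduced from 102.8 to 92.81 dB: IL = 9.99 dB.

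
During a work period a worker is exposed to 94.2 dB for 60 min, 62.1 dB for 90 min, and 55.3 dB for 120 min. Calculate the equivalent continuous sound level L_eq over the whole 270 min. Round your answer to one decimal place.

Weight each interval's intensity by its duration and average over T = 270 min:
Σ tᵢ·10^(Lᵢ/10) = 60·10^(94.2/10) + 90·10^(62.1/10) + 120·10^(55.3/10) = 1.580e+11.
L_eq = 10·log₁₀(1.580e+11/270) = 87.67 dB.

87.7 dB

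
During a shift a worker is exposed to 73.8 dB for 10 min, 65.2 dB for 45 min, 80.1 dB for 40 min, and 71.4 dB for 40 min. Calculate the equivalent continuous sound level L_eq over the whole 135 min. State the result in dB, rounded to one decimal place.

75.7 dB

Weight each interval's intensity by its duration and average over T = 135 min:
Σ tᵢ·10^(Lᵢ/10) = 10·10^(73.8/10) + 45·10^(65.2/10) + 40·10^(80.1/10) + 40·10^(71.4/10) = 5.034e+09.
L_eq = 10·log₁₀(5.034e+09/135) = 75.72 dB.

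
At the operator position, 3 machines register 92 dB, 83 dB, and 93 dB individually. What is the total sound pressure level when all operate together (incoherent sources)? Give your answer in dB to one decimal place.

For uncorrelated sources the intensities add, so convert each level to linear form, sum, and take 10·log₁₀ of the total.
Σ 10^(L/10) = 10^(92/10) + 10^(83/10) + 10^(93/10) = 3.780e+09.
L_total = 10·log₁₀(3.780e+09) = 95.77 dB.

95.8 dB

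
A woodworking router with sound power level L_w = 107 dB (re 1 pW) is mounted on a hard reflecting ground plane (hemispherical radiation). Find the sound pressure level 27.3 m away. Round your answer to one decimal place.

Free-field hemispherical radiation: L_p = L_w − 10·log₁₀(2π·r²), r = 27.3 m.
2π·r² = 4683 m², 10·log₁₀ of that is 36.705 dB.
L_p = 107 − 36.705 = 70.29 dB.

70.3 dB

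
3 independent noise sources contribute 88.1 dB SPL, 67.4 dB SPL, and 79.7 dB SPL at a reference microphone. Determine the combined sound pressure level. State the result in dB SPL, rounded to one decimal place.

88.7 dB SPL

For uncorrelated sources the intensities add, so convert each level to linear form, sum, and take 10·log₁₀ of the total.
Σ 10^(L/10) = 10^(88.1/10) + 10^(67.4/10) + 10^(79.7/10) = 7.445e+08.
L_total = 10·log₁₀(7.445e+08) = 88.72 dB SPL.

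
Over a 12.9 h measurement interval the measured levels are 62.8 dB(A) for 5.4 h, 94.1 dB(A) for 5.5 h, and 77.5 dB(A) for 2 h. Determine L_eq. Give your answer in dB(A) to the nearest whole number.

90 dB(A)

L_eq = 10·log₁₀[(1/T)·Σ tᵢ·10^(Lᵢ/10)] with T = 12.9 h.
Σ tᵢ·10^(Lᵢ/10) = 5.4·10^(62.8/10) + 5.5·10^(94.1/10) + 2·10^(77.5/10) = 1.426e+10.
L_eq = 10·log₁₀(1.426e+10/12.9) = 90.44 dB(A).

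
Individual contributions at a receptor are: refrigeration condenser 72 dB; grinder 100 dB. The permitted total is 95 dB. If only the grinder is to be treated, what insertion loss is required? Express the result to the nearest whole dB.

5 dB

The untreated sources together contribute 10^(72/10) = 1.585e+07, i.e. 72.00 dB.
The limit corresponds to 10^(95/10) = 3.162e+09; subtracting the fixed part leaves 3.146e+09 for the grinder, i.e. 94.98 dB.
Required insertion loss = 100 − 94.98 = 5.02 dB.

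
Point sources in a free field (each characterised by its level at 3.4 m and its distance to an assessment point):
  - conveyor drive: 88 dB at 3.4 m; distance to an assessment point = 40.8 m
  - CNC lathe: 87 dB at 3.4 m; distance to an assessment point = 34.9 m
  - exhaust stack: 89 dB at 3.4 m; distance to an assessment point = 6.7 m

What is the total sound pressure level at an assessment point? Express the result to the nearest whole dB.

83 dB

Apply inverse-square spreading to bring every level to the receiver, then sum 10^(L/10).
conveyor drive: 88 − 20·log₁₀(40.8/3.4) = 88 − 21.58 = 66.42 dB.
CNC lathe: 87 − 20·log₁₀(34.9/3.4) = 87 − 20.23 = 66.77 dB.
exhaust stack: 89 − 20·log₁₀(6.7/3.4) = 89 − 5.89 = 83.11 dB.
Σ 10^(L/10) = 2.137e+08 → L_total = 10·log₁₀(2.137e+08) = 83.30 dB.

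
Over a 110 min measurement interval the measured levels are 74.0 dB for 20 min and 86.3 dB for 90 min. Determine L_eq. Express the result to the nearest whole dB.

Weight each interval's intensity by its duration and average over T = 110 min:
Σ tᵢ·10^(Lᵢ/10) = 20·10^(74.0/10) + 90·10^(86.3/10) = 3.889e+10.
L_eq = 10·log₁₀(3.889e+10/110) = 85.48 dB.

85 dB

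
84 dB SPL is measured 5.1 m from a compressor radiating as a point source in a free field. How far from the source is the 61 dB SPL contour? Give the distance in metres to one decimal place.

72.0 m

For a point source L₁ − L₂ = 20·log₁₀(r₂/r₁), so r₂ = r₁·10^((L₁−L₂)/20).
r₂ = 5.1·10^((84−61)/20) = 5.1·10^(23.0/20) = 72.04 m.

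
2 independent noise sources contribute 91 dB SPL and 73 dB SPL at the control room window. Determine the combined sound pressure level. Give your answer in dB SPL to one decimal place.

91.1 dB SPL

Incoherent sources combine by intensity addition: L_total = 10·log₁₀(Σ 10^(L_i/10)).
Σ 10^(L/10) = 10^(91/10) + 10^(73/10) = 1.279e+09.
L_total = 10·log₁₀(1.279e+09) = 91.07 dB SPL.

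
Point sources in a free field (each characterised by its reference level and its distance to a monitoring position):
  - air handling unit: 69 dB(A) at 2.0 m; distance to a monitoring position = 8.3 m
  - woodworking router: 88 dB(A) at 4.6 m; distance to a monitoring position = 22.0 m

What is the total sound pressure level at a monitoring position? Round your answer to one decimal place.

First find each source's level at the receiver (point-source: −20·log₁₀(r/r_ref)), then combine on an intensity basis.
air handling unit: 69 − 20·log₁₀(8.3/2.0) = 69 − 12.36 = 56.64 dB(A).
woodworking router: 88 − 20·log₁₀(22.0/4.6) = 88 − 13.59 = 74.41 dB(A).
Σ 10^(L/10) = 2.805e+07 → L_total = 10·log₁₀(2.805e+07) = 74.48 dB(A).

74.5 dB(A)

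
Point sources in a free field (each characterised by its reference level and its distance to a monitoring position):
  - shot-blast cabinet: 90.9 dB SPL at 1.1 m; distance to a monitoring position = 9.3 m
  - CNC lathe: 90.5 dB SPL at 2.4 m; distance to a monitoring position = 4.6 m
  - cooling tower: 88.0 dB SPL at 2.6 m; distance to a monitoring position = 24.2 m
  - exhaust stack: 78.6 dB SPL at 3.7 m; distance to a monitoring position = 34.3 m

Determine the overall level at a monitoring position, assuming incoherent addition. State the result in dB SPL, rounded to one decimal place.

Propagate each source to the receiver with L = L_ref − 20·log₁₀(r/r_ref), then add intensities.
shot-blast cabinet: 90.9 − 20·log₁₀(9.3/1.1) = 90.9 − 18.54 = 72.36 dB SPL.
CNC lathe: 90.5 − 20·log₁₀(4.6/2.4) = 90.5 − 5.65 = 84.85 dB SPL.
cooling tower: 88.0 − 20·log₁₀(24.2/2.6) = 88.0 − 19.38 = 68.62 dB SPL.
exhaust stack: 78.6 − 20·log₁₀(34.3/3.7) = 78.6 − 19.34 = 59.26 dB SPL.
Σ 10^(L/10) = 3.308e+08 → L_total = 10·log₁₀(3.308e+08) = 85.20 dB SPL.

85.2 dB SPL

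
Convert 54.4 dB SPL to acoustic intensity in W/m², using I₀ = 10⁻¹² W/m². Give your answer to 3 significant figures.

2.75e-07 W/m²

L = 10·log₁₀(I/I₀) ⇒ I = I₀·10^(L/10) = 10⁻¹² × 10^5.44.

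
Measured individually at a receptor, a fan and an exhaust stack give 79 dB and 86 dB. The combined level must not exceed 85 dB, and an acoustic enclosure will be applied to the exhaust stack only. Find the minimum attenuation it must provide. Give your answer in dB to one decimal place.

2.3 dB

Everything except the exhaust stack sums to 10^(79/10) = 7.943e+07 in linear terms, 79.00 dB.
The limit corresponds to 10^(85/10) = 3.162e+08; subtracting the fixed part leaves 2.368e+08 for the exhaust stack, i.e. 83.74 dB.
So the exhaust stack must be reduced from 86 to 83.74 dB: IL = 2.26 dB.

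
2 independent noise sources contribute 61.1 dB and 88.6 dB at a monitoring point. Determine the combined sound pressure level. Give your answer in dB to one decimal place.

For uncorrelated sources the intensities add, so convert each level to linear form, sum, and take 10·log₁₀ of the total.
Σ 10^(L/10) = 10^(61.1/10) + 10^(88.6/10) = 7.257e+08.
L_total = 10·log₁₀(7.257e+08) = 88.61 dB.

88.6 dB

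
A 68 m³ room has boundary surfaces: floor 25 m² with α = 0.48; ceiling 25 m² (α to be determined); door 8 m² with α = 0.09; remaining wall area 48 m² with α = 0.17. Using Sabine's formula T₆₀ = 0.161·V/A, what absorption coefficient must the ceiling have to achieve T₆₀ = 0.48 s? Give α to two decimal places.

Required total absorption A = 0.161·68/0.48 = 22.81 m².
Absorption from the other surfaces = 25·0.48 + 8·0.09 + 48·0.17 = 20.88 m², so the ceiling must supply 1.93 m² over 25 m².
α = 1.93/25 = 0.077.

0.08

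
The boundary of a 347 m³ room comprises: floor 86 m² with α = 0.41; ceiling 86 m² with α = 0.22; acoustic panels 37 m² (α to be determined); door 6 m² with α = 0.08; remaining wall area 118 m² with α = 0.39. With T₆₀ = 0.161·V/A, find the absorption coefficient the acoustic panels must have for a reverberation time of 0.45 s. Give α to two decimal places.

0.63

From T₆₀ = 0.161·V/A, the target T₆₀ = 0.45 s needs A = 0.161·347/0.45 = 124.15 m².
Absorption from the other surfaces = 86·0.41 + 86·0.22 + 6·0.08 + 118·0.39 = 100.68 m², so the acoustic panels must supply 23.47 m² over 37 m².
α = 23.47/37 = 0.634.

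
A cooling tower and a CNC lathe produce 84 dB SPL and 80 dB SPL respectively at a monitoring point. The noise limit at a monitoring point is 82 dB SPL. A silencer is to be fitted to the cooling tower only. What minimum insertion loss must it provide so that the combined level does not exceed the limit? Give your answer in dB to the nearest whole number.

6 dB

Everything except the cooling tower sums to 10^(80/10) = 1.000e+08 in linear terms, 80.00 dB SPL.
To meet 82 dB SPL overall, the treated cooling tower may contribute at most 10^(82/10) − 1.000e+08 = 5.849e+07, i.e. 77.67 dB SPL.
So the cooling tower must be reduced from 84 to 77.67 dB SPL: IL = 6.33 dB.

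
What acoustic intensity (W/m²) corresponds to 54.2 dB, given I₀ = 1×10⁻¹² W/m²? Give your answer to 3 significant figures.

I/I₀ = 10^(54.2/10) = 2.63e+05, so I = 2.63e+05 × 10⁻¹² W/m².

2.63e-07 W/m²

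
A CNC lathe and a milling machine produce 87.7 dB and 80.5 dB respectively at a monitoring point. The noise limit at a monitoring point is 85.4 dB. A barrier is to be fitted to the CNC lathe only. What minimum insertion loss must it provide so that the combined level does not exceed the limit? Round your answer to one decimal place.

4.0 dB

The untreated sources together contribute 10^(80.5/10) = 1.122e+08, i.e. 80.50 dB.
The limit corresponds to 10^(85.4/10) = 3.467e+08; subtracting the fixed part leaves 2.345e+08 for the CNC lathe, i.e. 83.70 dB.
So the CNC lathe must be reduced from 87.7 to 83.70 dB: IL = 4.00 dB.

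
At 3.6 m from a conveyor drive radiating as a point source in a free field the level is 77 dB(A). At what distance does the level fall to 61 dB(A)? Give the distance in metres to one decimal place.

Point-source spreading drops the level by 20·log₁₀(r₂/r₁); inverting, r₂/r₁ = 10^(ΔL/20).
r₂ = 3.6·10^((77−61)/20) = 3.6·10^(16.0/20) = 22.71 m.

22.7 m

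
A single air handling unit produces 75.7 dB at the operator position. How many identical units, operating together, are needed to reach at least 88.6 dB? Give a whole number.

20

Need L₁ + 10·log₁₀ N ≥ 88.6, i.e. log₁₀ N ≥ 1.29.
N ≥ 10^(12.9/10) = 19.498, so N = 20.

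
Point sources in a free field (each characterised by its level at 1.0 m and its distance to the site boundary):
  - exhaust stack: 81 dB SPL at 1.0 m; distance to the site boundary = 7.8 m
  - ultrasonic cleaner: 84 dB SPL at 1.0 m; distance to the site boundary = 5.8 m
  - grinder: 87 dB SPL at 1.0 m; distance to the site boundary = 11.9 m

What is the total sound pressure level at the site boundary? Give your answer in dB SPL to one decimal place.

Apply inverse-square spreading to bring every level to the receiver, then sum 10^(L/10).
exhaust stack: 81 − 20·log₁₀(7.8/1.0) = 81 − 17.84 = 63.16 dB SPL.
ultrasonic cleaner: 84 − 20·log₁₀(5.8/1.0) = 84 − 15.27 = 68.73 dB SPL.
grinder: 87 − 20·log₁₀(11.9/1.0) = 87 − 21.51 = 65.49 dB SPL.
Σ 10^(L/10) = 1.308e+07 → L_total = 10·log₁₀(1.308e+07) = 71.16 dB SPL.

71.2 dB SPL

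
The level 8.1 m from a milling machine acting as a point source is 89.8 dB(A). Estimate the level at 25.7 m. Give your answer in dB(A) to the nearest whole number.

Spherical spreading from a point source gives a 20·log₁₀(r₂/r₁) drop.
L₂ = 89.8 − 20·log₁₀(25.7/8.1) = 89.8 − 10.029 = 79.77 dB(A).

80 dB(A)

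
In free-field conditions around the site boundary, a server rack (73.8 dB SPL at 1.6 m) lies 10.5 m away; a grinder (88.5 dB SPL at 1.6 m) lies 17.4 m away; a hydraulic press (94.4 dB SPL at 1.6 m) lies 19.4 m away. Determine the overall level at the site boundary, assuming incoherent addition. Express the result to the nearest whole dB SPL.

First find each source's level at the receiver (point-source: −20·log₁₀(r/r_ref)), then combine on an intensity basis.
server rack: 73.8 − 20·log₁₀(10.5/1.6) = 73.8 − 16.34 = 57.46 dB SPL.
grinder: 88.5 − 20·log₁₀(17.4/1.6) = 88.5 − 20.73 = 67.77 dB SPL.
hydraulic press: 94.4 − 20·log₁₀(19.4/1.6) = 94.4 − 21.67 = 72.73 dB SPL.
Σ 10^(L/10) = 2.528e+07 → L_total = 10·log₁₀(2.528e+07) = 74.03 dB SPL.

74 dB SPL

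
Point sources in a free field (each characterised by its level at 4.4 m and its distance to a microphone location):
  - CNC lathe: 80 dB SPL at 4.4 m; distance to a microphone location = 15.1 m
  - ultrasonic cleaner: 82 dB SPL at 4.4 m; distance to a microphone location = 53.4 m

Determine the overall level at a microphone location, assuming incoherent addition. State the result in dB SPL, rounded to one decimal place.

69.8 dB SPL

First find each source's level at the receiver (point-source: −20·log₁₀(r/r_ref)), then combine on an intensity basis.
CNC lathe: 80 − 20·log₁₀(15.1/4.4) = 80 − 10.71 = 69.29 dB SPL.
ultrasonic cleaner: 82 − 20·log₁₀(53.4/4.4) = 82 − 21.68 = 60.32 dB SPL.
Σ 10^(L/10) = 9.567e+06 → L_total = 10·log₁₀(9.567e+06) = 69.81 dB SPL.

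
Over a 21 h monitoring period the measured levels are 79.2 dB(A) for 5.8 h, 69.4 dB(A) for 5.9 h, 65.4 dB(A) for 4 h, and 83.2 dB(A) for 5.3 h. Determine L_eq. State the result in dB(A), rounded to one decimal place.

79.0 dB(A)

L_eq = 10·log₁₀[(1/T)·Σ tᵢ·10^(Lᵢ/10)] with T = 21 h.
Σ tᵢ·10^(Lᵢ/10) = 5.8·10^(79.2/10) + 5.9·10^(69.4/10) + 4·10^(65.4/10) + 5.3·10^(83.2/10) = 1.655e+09.
L_eq = 10·log₁₀(1.655e+09/21) = 78.97 dB(A).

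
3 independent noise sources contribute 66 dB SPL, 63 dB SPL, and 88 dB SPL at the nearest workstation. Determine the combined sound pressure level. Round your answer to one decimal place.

88.0 dB SPL

For uncorrelated sources the intensities add, so convert each level to linear form, sum, and take 10·log₁₀ of the total.
Σ 10^(L/10) = 10^(66/10) + 10^(63/10) + 10^(88/10) = 6.369e+08.
L_total = 10·log₁₀(6.369e+08) = 88.04 dB SPL.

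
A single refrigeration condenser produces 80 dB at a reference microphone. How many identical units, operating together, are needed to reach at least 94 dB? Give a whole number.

The shortfall is 94 − 80 = 14.0 dB, and N units add 10·log₁₀ N, so need 10·log₁₀ N ≥ 14.0.
N ≥ 10^(14.0/10) = 25.119, so N = 26.

26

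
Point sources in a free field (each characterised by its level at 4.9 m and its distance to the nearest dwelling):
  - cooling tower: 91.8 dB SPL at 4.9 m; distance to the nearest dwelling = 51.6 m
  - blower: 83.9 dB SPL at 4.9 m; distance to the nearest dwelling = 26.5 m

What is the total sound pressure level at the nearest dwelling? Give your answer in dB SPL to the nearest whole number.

Apply inverse-square spreading to bring every level to the receiver, then sum 10^(L/10).
cooling tower: 91.8 − 20·log₁₀(51.6/4.9) = 91.8 − 20.45 = 71.35 dB SPL.
blower: 83.9 − 20·log₁₀(26.5/4.9) = 83.9 − 14.66 = 69.24 dB SPL.
Σ 10^(L/10) = 2.204e+07 → L_total = 10·log₁₀(2.204e+07) = 73.43 dB SPL.

73 dB SPL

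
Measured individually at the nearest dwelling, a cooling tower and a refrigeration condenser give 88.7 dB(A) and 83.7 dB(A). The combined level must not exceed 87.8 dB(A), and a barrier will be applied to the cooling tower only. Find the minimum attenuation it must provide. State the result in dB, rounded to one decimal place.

The untreated sources together contribute 10^(83.7/10) = 2.344e+08, i.e. 83.70 dB(A).
To meet 87.8 dB(A) overall, the treated cooling tower may contribute at most 10^(87.8/10) − 2.344e+08 = 3.681e+08, i.e. 85.66 dB(A).
So the cooling tower must be reduced from 88.7 to 85.66 dB(A): IL = 3.04 dB.

3.0 dB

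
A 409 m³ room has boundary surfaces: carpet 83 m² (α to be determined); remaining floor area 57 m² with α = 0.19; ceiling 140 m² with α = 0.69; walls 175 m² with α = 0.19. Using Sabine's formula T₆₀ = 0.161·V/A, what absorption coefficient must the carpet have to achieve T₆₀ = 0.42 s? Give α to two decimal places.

0.19

A = 0.161·V/T₆₀ = 0.161·409/0.42 = 156.78 m² sabins.
Absorption from the other surfaces = 57·0.19 + 140·0.69 + 175·0.19 = 140.68 m², so the carpet must supply 16.10 m² over 83 m².
α = 16.10/83 = 0.194.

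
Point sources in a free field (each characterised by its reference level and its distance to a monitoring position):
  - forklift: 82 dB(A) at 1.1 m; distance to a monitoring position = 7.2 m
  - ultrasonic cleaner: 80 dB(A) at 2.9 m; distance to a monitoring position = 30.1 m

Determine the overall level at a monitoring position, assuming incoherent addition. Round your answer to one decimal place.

Propagate each source to the receiver with L = L_ref − 20·log₁₀(r/r_ref), then add intensities.
forklift: 82 − 20·log₁₀(7.2/1.1) = 82 − 16.32 = 65.68 dB(A).
ultrasonic cleaner: 80 − 20·log₁₀(30.1/2.9) = 80 − 20.32 = 59.68 dB(A).
Σ 10^(L/10) = 4.628e+06 → L_total = 10·log₁₀(4.628e+06) = 66.65 dB(A).

66.7 dB(A)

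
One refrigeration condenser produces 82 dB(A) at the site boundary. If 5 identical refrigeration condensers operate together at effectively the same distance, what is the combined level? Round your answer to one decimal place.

89.0 dB(A)

N identical incoherent sources raise the level by 10·log₁₀ N.
L_total = 82 + 10·log₁₀(5) = 82 + 6.990 = 88.99 dB(A).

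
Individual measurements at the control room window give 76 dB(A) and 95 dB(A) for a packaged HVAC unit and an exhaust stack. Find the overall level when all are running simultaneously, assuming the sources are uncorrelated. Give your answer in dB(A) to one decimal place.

Incoherent sources combine by intensity addition: L_total = 10·log₁₀(Σ 10^(L_i/10)).
Σ 10^(L/10) = 10^(76/10) + 10^(95/10) = 3.202e+09.
L_total = 10·log₁₀(3.202e+09) = 95.05 dB(A).

95.1 dB(A)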